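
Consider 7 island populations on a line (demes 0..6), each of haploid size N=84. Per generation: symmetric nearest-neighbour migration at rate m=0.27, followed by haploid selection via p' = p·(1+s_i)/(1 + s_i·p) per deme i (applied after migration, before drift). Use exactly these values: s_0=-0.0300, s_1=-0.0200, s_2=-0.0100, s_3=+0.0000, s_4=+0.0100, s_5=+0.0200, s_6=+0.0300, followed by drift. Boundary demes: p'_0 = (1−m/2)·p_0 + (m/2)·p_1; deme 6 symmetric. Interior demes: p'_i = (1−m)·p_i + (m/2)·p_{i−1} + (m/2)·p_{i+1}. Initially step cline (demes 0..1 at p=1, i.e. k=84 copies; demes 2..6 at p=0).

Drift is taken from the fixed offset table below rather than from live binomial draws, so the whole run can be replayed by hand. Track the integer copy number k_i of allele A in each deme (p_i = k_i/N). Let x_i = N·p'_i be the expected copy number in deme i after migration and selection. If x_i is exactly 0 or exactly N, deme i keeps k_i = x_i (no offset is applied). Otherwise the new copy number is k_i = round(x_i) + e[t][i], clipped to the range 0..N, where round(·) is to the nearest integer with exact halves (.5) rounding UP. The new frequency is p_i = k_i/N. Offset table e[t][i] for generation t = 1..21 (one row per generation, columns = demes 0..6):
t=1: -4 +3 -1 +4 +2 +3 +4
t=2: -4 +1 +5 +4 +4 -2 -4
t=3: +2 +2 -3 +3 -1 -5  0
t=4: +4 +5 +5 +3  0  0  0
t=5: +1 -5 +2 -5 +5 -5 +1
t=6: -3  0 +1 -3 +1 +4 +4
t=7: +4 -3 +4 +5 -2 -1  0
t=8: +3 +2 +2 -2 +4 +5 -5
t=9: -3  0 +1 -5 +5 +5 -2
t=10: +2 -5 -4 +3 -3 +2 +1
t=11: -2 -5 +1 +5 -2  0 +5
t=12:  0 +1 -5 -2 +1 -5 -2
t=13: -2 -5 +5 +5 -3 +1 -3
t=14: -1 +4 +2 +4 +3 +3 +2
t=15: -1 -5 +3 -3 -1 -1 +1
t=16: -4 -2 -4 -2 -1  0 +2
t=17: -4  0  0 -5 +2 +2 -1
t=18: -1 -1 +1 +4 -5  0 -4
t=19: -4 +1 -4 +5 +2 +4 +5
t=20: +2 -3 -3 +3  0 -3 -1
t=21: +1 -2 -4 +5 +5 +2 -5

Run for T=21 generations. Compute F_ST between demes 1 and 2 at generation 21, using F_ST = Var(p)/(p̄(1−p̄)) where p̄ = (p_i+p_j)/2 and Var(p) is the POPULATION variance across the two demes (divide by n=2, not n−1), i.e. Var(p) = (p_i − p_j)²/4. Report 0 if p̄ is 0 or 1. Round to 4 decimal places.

t=0: k=[84 84 0 0 0 0 0]
t=1: x=[84.0000 72.4604 11.2418 0.0000 0.0000 0.0000 0.0000] k=[84 75 10 0 0 0 0]
t=2: x=[82.7480 67.1698 17.2866 1.3500 0.0000 0.0000 0.0000] k=[79 68 22 5 0 0 0]
t=3: x=[77.3304 62.9580 25.7352 6.6200 0.6817 0.0000 0.0000] k=[79 65 23 10 0 0 0]
t=4: x=[76.9149 60.8830 26.7315 10.4050 1.3633 0.0000 0.0000] k=[81 66 32 13 1 0 0]
t=5: x=[78.8292 63.1196 33.8217 13.9450 2.5091 0.1377 0.0000] k=[80 58 36 9 8 0 0]
t=6: x=[76.8328 57.6359 35.1194 12.5100 7.1196 1.1013 0.0000] k=[74 58 36 10 8 5 0]
t=7: x=[71.5198 56.8199 35.2542 13.2400 7.9362 4.8192 0.6951] k=[76 54 39 18 6 4 1]
t=8: x=[72.7362 54.5599 37.9808 19.2150 7.4170 3.9387 1.4464] k=[76 57 40 17 11 9 0]
t=9: x=[73.1505 56.9005 38.9800 19.2950 11.6394 8.2004 1.2509] k=[70 57 40 14 17 13 0]
t=10: x=[67.8514 56.0847 38.5753 17.9150 16.1846 11.9871 1.8065] k=[70 51 35 21 13 14 3]
t=11: x=[67.0262 51.0011 35.0645 21.8100 14.3329 12.5905 4.6122] k=[65 46 36 27 12 13 10]
t=12: x=[61.9432 46.7968 35.9282 26.1900 14.2775 12.6716 10.6775] k=[62 48 31 24 15 8 9]
t=13: x=[59.5859 47.1777 32.1503 23.7300 15.3947 9.2416 9.1021] k=[58 42 37 29 12 10 6]
t=14: x=[55.2670 43.0611 36.3876 27.7850 14.1416 9.9017 6.7205] k=[54 47 38 32 17 13 9]
t=15: x=[52.4573 46.3107 38.1956 30.7850 18.6289 13.2191 9.7928] k=[51 41 41 28 18 12 11]
t=16: x=[49.0299 41.9258 39.0349 28.4050 18.6842 12.8896 11.4236] k=[45 40 35 26 18 13 13]
t=17: x=[43.6868 39.5769 34.2559 26.1350 18.5484 13.9032 13.3281] k=[40 40 34 21 21 16 12]
t=18: x=[39.3623 38.7679 32.8537 22.7550 20.4787 16.3947 12.8586] k=[38 38 34 27 15 16 9]
t=19: x=[37.3671 37.0412 33.3926 26.3250 16.8889 15.1645 10.2071] k=[33 38 29 31 19 19 15]
t=20: x=[33.0624 35.6947 30.2901 29.1100 20.7752 18.7468 15.9179] k=[35 33 27 32 21 16 15]
t=21: x=[34.1112 32.0586 28.2961 29.8400 21.9711 16.8046 15.5052] k=[35 30 24 35 27 19 11]

0.0058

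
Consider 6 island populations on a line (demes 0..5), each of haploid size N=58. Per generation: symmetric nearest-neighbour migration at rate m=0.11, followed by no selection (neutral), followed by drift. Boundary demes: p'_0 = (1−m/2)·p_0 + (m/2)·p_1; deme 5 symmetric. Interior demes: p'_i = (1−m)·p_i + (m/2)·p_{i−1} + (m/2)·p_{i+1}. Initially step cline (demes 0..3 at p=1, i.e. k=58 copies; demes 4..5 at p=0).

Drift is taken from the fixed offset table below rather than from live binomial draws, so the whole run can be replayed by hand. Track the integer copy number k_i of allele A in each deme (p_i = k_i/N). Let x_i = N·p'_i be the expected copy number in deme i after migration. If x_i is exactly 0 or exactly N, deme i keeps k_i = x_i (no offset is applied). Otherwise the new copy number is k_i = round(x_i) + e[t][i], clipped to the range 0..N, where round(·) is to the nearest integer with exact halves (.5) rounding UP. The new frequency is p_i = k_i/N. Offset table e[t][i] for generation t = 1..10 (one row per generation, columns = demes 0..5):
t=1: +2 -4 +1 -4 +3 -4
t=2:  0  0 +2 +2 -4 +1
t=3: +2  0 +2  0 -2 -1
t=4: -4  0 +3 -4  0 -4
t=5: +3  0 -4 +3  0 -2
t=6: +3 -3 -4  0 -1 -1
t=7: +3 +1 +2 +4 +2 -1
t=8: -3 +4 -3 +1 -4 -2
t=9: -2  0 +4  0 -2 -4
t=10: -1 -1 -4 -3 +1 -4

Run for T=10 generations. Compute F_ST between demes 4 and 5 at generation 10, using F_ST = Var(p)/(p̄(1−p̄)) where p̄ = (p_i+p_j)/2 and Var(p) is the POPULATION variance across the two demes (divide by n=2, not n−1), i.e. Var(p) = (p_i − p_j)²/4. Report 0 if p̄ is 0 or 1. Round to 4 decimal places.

t=0: k=[58 58 58 58 0 0]
t=1: x=[58.0000 58.0000 58.0000 54.8100 3.1900 0.0000] k=[58 58 58 51 6 0]
t=2: x=[58.0000 58.0000 57.6150 48.9100 8.1450 0.3300] k=[58 58 58 51 4 1]
t=3: x=[58.0000 58.0000 57.6150 48.8000 6.4200 1.1650] k=[58 58 58 49 4 0]
t=4: x=[58.0000 58.0000 57.5050 47.0200 6.2550 0.2200] k=[58 58 58 43 6 0]
t=5: x=[58.0000 58.0000 57.1750 41.7900 7.7050 0.3300] k=[58 58 53 45 8 0]
t=6: x=[58.0000 57.7250 52.8350 43.4050 9.5950 0.4400] k=[58 55 49 43 9 0]
t=7: x=[57.8350 54.8350 49.0000 41.4600 10.3750 0.4950] k=[58 56 51 45 12 0]
t=8: x=[57.8900 55.8350 50.9450 43.5150 13.1550 0.6600] k=[55 58 48 45 9 0]
t=9: x=[55.1650 57.2850 48.3850 43.1850 10.4850 0.4950] k=[53 57 52 43 8 0]
t=10: x=[53.2200 56.5050 51.7800 41.5700 9.4850 0.4400] k=[52 56 48 39 10 0]

0.0943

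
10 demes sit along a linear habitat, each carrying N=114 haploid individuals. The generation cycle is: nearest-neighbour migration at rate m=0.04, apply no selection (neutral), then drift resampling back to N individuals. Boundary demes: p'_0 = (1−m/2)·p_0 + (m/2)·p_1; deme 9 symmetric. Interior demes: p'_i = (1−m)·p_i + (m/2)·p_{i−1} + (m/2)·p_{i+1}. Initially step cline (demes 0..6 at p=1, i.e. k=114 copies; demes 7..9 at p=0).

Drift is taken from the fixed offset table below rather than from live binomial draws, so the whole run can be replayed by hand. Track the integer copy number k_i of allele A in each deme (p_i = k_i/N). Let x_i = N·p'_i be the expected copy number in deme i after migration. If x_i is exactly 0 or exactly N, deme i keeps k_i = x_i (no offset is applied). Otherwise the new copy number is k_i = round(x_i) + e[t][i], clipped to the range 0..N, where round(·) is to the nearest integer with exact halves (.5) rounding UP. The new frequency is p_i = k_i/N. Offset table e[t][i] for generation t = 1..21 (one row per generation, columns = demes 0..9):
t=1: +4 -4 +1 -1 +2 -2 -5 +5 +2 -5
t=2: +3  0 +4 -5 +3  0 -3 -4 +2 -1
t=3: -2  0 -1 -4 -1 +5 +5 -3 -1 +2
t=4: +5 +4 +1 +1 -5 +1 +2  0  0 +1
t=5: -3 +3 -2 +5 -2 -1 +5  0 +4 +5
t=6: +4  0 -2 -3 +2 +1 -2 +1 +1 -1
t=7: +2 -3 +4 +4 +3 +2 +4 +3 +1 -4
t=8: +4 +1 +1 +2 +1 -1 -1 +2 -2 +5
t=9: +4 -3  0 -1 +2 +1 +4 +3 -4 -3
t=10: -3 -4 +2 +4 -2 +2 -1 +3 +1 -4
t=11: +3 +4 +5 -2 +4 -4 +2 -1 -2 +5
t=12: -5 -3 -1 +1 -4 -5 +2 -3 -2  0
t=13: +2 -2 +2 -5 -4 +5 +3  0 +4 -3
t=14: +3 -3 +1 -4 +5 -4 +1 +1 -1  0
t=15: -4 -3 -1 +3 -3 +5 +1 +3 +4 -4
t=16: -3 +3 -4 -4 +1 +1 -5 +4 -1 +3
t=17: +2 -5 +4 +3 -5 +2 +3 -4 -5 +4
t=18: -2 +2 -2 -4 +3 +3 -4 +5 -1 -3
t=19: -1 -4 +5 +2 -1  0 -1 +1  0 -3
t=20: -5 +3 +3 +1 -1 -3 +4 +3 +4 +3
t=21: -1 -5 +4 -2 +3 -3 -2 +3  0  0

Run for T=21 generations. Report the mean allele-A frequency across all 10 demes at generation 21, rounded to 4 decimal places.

t=0: k=[114 114 114 114 114 114 114 0 0 0]
t=1: x=[114.0000 114.0000 114.0000 114.0000 114.0000 114.0000 111.7200 2.2800 0.0000 0.0000] k=[114 114 114 114 114 114 107 7 0 0]
t=2: x=[114.0000 114.0000 114.0000 114.0000 114.0000 113.8600 105.1400 8.8600 0.1400 0.0000] k=[114 114 114 114 114 114 102 5 2 0]
t=3: x=[114.0000 114.0000 114.0000 114.0000 114.0000 113.7600 100.3000 6.8800 2.0200 0.0400] k=[114 114 114 114 114 114 105 4 1 2]
t=4: x=[114.0000 114.0000 114.0000 114.0000 114.0000 113.8200 103.1600 5.9600 1.0800 1.9800] k=[114 114 114 114 114 114 105 6 1 3]
t=5: x=[114.0000 114.0000 114.0000 114.0000 114.0000 113.8200 103.2000 7.8800 1.1400 2.9600] k=[114 114 114 114 114 113 108 8 5 8]
t=6: x=[114.0000 114.0000 114.0000 114.0000 113.9800 112.9200 106.1000 9.9400 5.1200 7.9400] k=[114 114 114 114 114 114 104 11 6 7]
t=7: x=[114.0000 114.0000 114.0000 114.0000 114.0000 113.8000 102.3400 12.7600 6.1200 6.9800] k=[114 114 114 114 114 114 106 16 7 3]
t=8: x=[114.0000 114.0000 114.0000 114.0000 114.0000 113.8400 104.3600 17.6200 7.1000 3.0800] k=[114 114 114 114 114 113 103 20 5 8]
t=9: x=[114.0000 114.0000 114.0000 114.0000 113.9800 112.8200 101.5400 21.3600 5.3600 7.9400] k=[114 114 114 114 114 114 106 24 1 5]
t=10: x=[114.0000 114.0000 114.0000 114.0000 114.0000 113.8400 104.5200 25.1800 1.5400 4.9200] k=[114 114 114 114 114 114 104 28 3 1]
t=11: x=[114.0000 114.0000 114.0000 114.0000 114.0000 113.8000 102.6800 29.0200 3.4600 1.0400] k=[114 114 114 114 114 110 105 28 1 6]
t=12: x=[114.0000 114.0000 114.0000 114.0000 113.9200 109.9800 103.5600 29.0000 1.6400 5.9000] k=[114 114 114 114 110 105 106 26 0 6]
t=13: x=[114.0000 114.0000 114.0000 113.9200 109.9800 105.1200 104.3800 27.0800 0.6400 5.8800] k=[114 114 114 109 106 110 107 27 5 3]
t=14: x=[114.0000 114.0000 113.9000 109.0400 106.1400 109.8600 105.4600 28.1600 5.4000 3.0400] k=[114 114 114 105 111 106 106 29 4 3]
t=15: x=[114.0000 114.0000 113.8200 105.3000 110.7800 106.1000 104.4600 30.0400 4.4800 3.0200] k=[114 114 113 108 108 111 105 33 8 0]
t=16: x=[114.0000 113.9800 112.9200 108.1000 108.0600 110.8200 103.6800 33.9400 8.3400 0.1600] k=[114 114 109 104 109 112 99 38 7 3]
t=17: x=[114.0000 113.9000 109.0000 104.2000 108.9600 111.6800 98.0400 38.6000 7.5400 3.0800] k=[114 109 113 107 104 114 101 35 3 7]
t=18: x=[113.9000 109.1800 112.8000 107.0600 104.2600 113.5400 99.9400 35.6800 3.7200 6.9200] k=[112 111 111 103 107 114 96 41 3 4]
t=19: x=[111.9800 111.0200 110.8400 103.2400 107.0600 113.5000 95.2600 41.3400 3.7800 3.9800] k=[111 107 114 105 106 114 94 42 4 1]
t=20: x=[110.9200 107.2200 113.6800 105.2000 106.1400 113.4400 93.3600 42.2800 4.7000 1.0600] k=[106 110 114 106 105 110 97 45 9 4]
t=21: x=[106.0800 110.0000 113.7600 106.1400 105.1200 109.6400 96.2200 45.3200 9.6200 4.1000] k=[105 105 114 104 108 107 94 48 10 4]

0.7009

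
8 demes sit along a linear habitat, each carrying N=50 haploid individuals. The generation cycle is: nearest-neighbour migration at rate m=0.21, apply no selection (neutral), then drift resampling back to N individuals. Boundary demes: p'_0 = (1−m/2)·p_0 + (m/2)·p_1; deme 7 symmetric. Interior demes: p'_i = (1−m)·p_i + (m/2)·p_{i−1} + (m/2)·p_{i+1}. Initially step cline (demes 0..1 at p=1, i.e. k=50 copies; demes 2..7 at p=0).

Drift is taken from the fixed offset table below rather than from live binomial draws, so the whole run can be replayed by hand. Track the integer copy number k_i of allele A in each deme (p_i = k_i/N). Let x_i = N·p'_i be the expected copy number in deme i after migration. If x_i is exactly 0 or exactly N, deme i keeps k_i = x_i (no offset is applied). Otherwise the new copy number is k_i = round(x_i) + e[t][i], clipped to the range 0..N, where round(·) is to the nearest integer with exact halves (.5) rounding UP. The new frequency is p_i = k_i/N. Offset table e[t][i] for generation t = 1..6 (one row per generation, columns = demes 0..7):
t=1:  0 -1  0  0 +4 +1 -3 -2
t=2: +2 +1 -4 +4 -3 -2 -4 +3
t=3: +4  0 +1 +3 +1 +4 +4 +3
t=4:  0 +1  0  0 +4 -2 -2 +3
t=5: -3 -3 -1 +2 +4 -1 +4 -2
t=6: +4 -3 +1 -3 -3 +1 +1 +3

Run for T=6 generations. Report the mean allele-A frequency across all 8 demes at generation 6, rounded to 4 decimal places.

t=0: k=[50 50 0 0 0 0 0 0]
t=1: x=[50.0000 44.7500 5.2500 0.0000 0.0000 0.0000 0.0000 0.0000] k=[50 44 5 0 0 0 0 0]
t=2: x=[49.3700 40.5350 8.5700 0.5250 0.0000 0.0000 0.0000 0.0000] k=[50 42 5 5 0 0 0 0]
t=3: x=[49.1600 38.9550 8.8850 4.4750 0.5250 0.0000 0.0000 0.0000] k=[50 39 10 7 2 0 0 0]
t=4: x=[48.8450 37.1100 12.7300 6.7900 2.3150 0.2100 0.0000 0.0000] k=[49 38 13 7 6 0 0 0]
t=5: x=[47.8450 36.5300 14.9950 7.5250 5.4750 0.6300 0.0000 0.0000] k=[45 34 14 10 9 0 0 0]
t=6: x=[43.8450 33.0550 15.6800 10.3150 8.1600 0.9450 0.0000 0.0000] k=[48 30 17 7 5 2 0 0]

0.2725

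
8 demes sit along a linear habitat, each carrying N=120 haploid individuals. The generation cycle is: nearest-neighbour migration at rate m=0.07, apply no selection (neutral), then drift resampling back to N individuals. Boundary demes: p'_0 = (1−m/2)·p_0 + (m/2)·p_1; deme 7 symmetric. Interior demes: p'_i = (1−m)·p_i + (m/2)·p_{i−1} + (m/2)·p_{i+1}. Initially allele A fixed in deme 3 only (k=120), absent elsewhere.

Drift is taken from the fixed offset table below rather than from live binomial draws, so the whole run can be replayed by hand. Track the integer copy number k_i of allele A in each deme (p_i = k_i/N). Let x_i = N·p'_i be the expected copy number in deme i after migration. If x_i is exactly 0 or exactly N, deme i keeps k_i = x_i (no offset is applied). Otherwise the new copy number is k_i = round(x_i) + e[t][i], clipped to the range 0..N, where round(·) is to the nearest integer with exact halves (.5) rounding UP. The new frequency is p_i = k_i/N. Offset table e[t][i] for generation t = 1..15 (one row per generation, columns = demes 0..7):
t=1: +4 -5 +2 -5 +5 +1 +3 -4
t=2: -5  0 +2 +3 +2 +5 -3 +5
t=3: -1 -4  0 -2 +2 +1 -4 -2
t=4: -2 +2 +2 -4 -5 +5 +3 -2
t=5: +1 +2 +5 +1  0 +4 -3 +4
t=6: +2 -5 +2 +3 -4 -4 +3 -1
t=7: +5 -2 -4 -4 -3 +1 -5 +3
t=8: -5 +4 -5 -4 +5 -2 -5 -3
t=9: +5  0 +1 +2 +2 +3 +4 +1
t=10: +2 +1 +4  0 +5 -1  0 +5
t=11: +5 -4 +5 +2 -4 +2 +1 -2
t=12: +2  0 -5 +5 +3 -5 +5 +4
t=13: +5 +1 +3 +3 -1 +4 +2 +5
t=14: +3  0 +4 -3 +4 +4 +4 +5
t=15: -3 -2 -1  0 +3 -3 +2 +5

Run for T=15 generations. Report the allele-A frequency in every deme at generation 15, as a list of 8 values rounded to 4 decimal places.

[0.1667, 0.0667, 0.2833, 0.4833, 0.3167, 0.1333, 0.1500, 0.2167]

t=0: k=[0 0 0 120 0 0 0 0]
t=1: x=[0.0000 0.0000 4.2000 111.6000 4.2000 0.0000 0.0000 0.0000] k=[0 0 6 107 9 0 0 0]
t=2: x=[0.0000 0.2100 9.3250 100.0350 12.1150 0.3150 0.0000 0.0000] k=[0 0 11 103 14 5 0 0]
t=3: x=[0.0000 0.3850 13.8350 96.6650 16.8000 5.1400 0.1750 0.0000] k=[0 0 14 95 19 6 0 0]
t=4: x=[0.0000 0.4900 16.3450 89.5050 21.2050 6.2450 0.2100 0.0000] k=[0 2 18 86 16 11 3 0]
t=5: x=[0.0700 2.4900 19.8200 81.1700 18.2750 10.8950 3.1750 0.1050] k=[1 4 25 82 18 15 0 4]
t=6: x=[1.1050 4.6300 26.2600 77.7650 20.1350 14.5800 0.6650 3.8600] k=[3 0 28 81 16 11 4 3]
t=7: x=[2.8950 1.0850 28.8750 76.8700 18.1000 10.9300 4.2100 3.0350] k=[8 0 25 73 15 12 0 6]
t=8: x=[7.7200 1.1550 25.8050 69.2900 16.9250 11.6850 0.6300 5.7900] k=[3 5 21 65 22 10 0 3]
t=9: x=[3.0700 5.4900 21.9800 61.9550 23.0850 10.0700 0.4550 2.8950] k=[8 5 23 64 25 13 4 4]
t=10: x=[7.8950 5.7350 23.8050 61.2000 25.9450 13.1050 4.3150 4.0000] k=[10 7 28 61 31 12 4 9]
t=11: x=[9.8950 7.8400 28.4200 58.7950 31.3850 12.3850 4.4550 8.8250] k=[15 4 33 61 27 14 5 7]
t=12: x=[14.6150 5.4000 32.9650 58.8300 27.7350 14.1400 5.3850 6.9300] k=[17 5 28 64 31 9 10 11]
t=13: x=[16.5800 6.2250 28.4550 61.5850 31.3850 9.8050 10.0000 10.9650] k=[22 7 31 65 30 14 12 16]
t=14: x=[21.4750 8.3650 31.3500 62.5850 30.6650 14.4900 12.2100 15.8600] k=[24 8 35 60 35 18 16 21]
t=15: x=[23.4400 9.5050 34.9300 58.2500 35.2800 18.5250 16.2450 20.8250] k=[20 8 34 58 38 16 18 26]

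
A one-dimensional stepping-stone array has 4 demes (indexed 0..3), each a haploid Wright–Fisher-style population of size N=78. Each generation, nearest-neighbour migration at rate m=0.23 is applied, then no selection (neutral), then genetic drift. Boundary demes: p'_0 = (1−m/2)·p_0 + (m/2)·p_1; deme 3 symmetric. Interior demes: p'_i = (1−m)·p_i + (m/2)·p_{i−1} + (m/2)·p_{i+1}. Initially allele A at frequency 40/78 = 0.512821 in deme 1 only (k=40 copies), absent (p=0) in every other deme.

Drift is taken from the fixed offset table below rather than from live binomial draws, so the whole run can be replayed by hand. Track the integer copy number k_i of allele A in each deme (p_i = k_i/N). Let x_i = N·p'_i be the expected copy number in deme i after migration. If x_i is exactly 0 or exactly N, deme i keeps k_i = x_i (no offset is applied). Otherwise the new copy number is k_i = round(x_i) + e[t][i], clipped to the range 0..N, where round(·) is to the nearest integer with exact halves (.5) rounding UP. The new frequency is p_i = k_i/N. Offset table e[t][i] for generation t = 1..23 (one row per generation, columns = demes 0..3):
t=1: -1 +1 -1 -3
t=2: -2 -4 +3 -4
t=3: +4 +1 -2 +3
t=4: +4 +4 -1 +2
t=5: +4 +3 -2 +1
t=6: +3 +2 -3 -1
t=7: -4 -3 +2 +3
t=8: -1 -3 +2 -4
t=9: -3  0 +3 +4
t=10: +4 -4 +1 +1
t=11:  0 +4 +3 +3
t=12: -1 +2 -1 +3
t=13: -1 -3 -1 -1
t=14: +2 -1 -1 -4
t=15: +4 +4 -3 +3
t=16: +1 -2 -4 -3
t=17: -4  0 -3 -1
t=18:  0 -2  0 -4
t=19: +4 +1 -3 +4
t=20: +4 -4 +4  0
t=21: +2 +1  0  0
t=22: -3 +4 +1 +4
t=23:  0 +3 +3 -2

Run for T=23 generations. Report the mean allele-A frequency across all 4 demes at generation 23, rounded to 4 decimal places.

t=0: k=[0 40 0 0]
t=1: x=[4.6000 30.8000 4.6000 0.0000] k=[4 32 4 0]
t=2: x=[7.2200 25.5600 6.7600 0.4600] k=[5 22 10 0]
t=3: x=[6.9550 18.6650 10.2300 1.1500] k=[11 20 8 4]
t=4: x=[12.0350 17.5850 8.9200 4.4600] k=[16 22 8 6]
t=5: x=[16.6900 19.7000 9.3800 6.2300] k=[21 23 7 7]
t=6: x=[21.2300 20.9300 8.8400 7.0000] k=[24 23 6 6]
t=7: x=[23.8850 21.1600 7.9550 6.0000] k=[20 18 10 9]
t=8: x=[19.7700 17.3100 10.8050 9.1150] k=[19 14 13 5]
t=9: x=[18.4250 14.4600 12.1950 5.9200] k=[15 14 15 10]
t=10: x=[14.8850 14.2300 14.3100 10.5750] k=[19 10 15 12]
t=11: x=[17.9650 11.6100 14.0800 12.3450] k=[18 16 17 15]
t=12: x=[17.7700 16.3450 16.6550 15.2300] k=[17 18 16 18]
t=13: x=[17.1150 17.6550 16.4600 17.7700] k=[16 15 15 17]
t=14: x=[15.8850 15.1150 15.2300 16.7700] k=[18 14 14 13]
t=15: x=[17.5400 14.4600 13.8850 13.1150] k=[22 18 11 16]
t=16: x=[21.5400 17.6550 12.3800 15.4250] k=[23 16 8 12]
t=17: x=[22.1950 15.8850 9.3800 11.5400] k=[18 16 6 11]
t=18: x=[17.7700 15.0800 7.7250 10.4250] k=[18 13 8 6]
t=19: x=[17.4250 13.0000 8.3450 6.2300] k=[21 14 5 10]
t=20: x=[20.1950 13.7700 6.6100 9.4250] k=[24 10 11 9]
t=21: x=[22.3900 11.7250 10.6550 9.2300] k=[24 13 11 9]
t=22: x=[22.7350 14.0350 11.0000 9.2300] k=[20 18 12 13]
t=23: x=[19.7700 17.5400 12.8050 12.8850] k=[20 21 16 11]

0.2179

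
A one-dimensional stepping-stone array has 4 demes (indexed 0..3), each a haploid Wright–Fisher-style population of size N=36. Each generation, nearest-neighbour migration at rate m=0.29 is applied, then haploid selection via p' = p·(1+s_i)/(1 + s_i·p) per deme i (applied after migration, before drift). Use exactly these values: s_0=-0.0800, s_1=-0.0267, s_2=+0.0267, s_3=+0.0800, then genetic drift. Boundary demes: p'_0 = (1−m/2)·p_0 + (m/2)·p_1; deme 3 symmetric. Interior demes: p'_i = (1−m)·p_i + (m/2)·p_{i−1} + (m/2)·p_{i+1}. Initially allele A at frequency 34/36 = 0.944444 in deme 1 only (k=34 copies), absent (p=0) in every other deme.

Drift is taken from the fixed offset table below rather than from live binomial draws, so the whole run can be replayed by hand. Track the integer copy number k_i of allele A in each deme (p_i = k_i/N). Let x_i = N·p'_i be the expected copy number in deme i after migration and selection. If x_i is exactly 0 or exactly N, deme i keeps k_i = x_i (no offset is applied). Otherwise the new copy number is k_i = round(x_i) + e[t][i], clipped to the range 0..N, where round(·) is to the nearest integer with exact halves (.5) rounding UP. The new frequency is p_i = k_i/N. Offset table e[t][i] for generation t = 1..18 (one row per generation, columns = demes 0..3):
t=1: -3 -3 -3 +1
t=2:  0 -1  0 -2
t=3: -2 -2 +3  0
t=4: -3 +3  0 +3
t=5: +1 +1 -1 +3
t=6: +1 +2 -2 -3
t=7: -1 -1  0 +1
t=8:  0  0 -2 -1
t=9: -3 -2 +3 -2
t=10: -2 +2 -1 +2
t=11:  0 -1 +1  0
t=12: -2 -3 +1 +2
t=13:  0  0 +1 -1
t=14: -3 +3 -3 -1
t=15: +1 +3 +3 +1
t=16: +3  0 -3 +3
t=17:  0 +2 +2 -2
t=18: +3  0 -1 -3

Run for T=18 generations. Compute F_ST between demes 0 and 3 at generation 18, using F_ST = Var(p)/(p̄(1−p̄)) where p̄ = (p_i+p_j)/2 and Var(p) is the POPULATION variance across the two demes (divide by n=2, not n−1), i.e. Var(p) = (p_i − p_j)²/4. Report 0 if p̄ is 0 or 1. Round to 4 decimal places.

t=0: k=[0 34 0 0]
t=1: x=[4.5858 23.9238 5.0432 0.0000] k=[2 21 2 0]
t=2: x=[4.4213 15.2516 4.5691 0.3130] k=[4 14 5 0]
t=3: x=[5.0755 11.0368 5.7054 0.7817] k=[3 9 9 1]
t=4: x=[3.5913 7.9609 8.0028 2.3217] k=[1 11 8 5]
t=5: x=[2.2663 8.9320 8.1652 5.7998] k=[3 10 7 9]
t=6: x=[3.7271 8.3748 7.8861 9.2282] k=[5 10 6 6]
t=7: x=[5.3349 8.5178 6.7229 6.3947] k=[4 8 7 7]
t=8: x=[4.2569 7.1192 7.2971 7.4442] k=[4 7 5 6]
t=9: x=[4.1208 6.1360 5.5577 6.2422] k=[1 4 9 4]
t=10: x=[1.3244 4.1888 7.7084 5.0500] k=[0 6 7 7]
t=11: x=[0.8020 5.1543 7.0024 7.4442] k=[1 4 8 7]
t=12: x=[1.3244 4.0468 7.4292 7.5960] k=[0 1 8 10]
t=13: x=[0.1334 1.8226 7.4292 10.2653] k=[0 2 8 9]
t=14: x=[0.2670 2.5159 7.4292 9.3788] k=[0 6 4 8]
t=15: x=[0.8020 4.7277 4.9820 7.8836] k=[2 8 8 9]
t=16: x=[2.6573 6.9765 8.3123 9.3788] k=[6 7 5 12]
t=17: x=[5.7317 6.4210 6.4432 11.5811] k=[6 8 8 10]
t=18: x=[5.8688 7.5473 8.4593 10.2653] k=[9 8 7 7]

0.0045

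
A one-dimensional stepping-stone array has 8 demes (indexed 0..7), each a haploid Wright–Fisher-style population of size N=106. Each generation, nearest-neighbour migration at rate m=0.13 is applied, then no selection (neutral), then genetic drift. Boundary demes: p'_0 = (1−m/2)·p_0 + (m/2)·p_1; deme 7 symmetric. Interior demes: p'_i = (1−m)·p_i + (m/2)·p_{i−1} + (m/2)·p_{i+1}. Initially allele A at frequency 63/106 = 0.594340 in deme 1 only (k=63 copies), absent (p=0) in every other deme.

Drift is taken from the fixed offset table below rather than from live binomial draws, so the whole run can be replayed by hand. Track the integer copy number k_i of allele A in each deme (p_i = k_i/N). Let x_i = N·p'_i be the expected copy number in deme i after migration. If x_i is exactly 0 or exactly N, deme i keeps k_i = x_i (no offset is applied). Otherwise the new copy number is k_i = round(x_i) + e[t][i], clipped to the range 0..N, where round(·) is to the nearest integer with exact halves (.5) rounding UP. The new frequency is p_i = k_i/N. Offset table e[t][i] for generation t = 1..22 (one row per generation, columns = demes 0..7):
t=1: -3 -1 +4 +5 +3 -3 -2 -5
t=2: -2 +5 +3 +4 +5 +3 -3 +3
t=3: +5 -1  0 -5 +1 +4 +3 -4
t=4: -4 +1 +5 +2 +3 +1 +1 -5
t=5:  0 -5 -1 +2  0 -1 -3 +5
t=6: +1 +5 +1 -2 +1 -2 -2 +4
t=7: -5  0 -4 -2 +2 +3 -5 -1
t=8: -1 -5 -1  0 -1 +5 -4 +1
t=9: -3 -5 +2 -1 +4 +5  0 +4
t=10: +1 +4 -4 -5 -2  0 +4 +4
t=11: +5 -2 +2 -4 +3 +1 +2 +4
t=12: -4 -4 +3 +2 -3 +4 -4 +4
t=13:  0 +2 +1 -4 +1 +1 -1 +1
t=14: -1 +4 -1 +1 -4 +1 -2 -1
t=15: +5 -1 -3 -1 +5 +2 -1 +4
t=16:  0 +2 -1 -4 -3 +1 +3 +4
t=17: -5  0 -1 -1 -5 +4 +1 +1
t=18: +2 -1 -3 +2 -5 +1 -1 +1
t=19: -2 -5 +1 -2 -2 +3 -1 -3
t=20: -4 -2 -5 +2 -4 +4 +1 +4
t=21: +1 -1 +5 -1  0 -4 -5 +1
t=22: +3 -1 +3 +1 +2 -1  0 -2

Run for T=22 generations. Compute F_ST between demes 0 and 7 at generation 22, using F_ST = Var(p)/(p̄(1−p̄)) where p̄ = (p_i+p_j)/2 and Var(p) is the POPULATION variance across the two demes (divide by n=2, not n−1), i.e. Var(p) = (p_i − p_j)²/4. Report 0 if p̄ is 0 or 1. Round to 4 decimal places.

0.0017

t=0: k=[0 63 0 0 0 0 0 0]
t=1: x=[4.0950 54.8100 4.0950 0.0000 0.0000 0.0000 0.0000 0.0000] k=[1 54 8 0 0 0 0 0]
t=2: x=[4.4450 47.5650 10.4700 0.5200 0.0000 0.0000 0.0000 0.0000] k=[2 53 13 5 0 0 0 0]
t=3: x=[5.3150 47.0850 15.0800 5.1950 0.3250 0.0000 0.0000 0.0000] k=[10 46 15 0 1 0 0 0]
t=4: x=[12.3400 41.6450 16.0400 1.0400 0.8700 0.0650 0.0000 0.0000] k=[8 43 21 3 4 1 0 0]
t=5: x=[10.2750 39.2950 21.2600 4.2350 3.7400 1.1300 0.0650 0.0000] k=[10 34 20 6 4 0 0 0]
t=6: x=[11.5600 31.5300 20.0000 6.7800 3.8700 0.2600 0.0000 0.0000] k=[13 37 21 5 5 0 0 0]
t=7: x=[14.5600 34.4000 21.0000 6.0400 4.6750 0.3250 0.0000 0.0000] k=[10 34 17 4 7 3 0 0]
t=8: x=[11.5600 31.3350 17.2600 5.0400 6.5450 3.0650 0.1950 0.0000] k=[11 26 16 5 6 8 0 0]
t=9: x=[11.9750 24.3750 15.9350 5.7800 6.0650 7.3500 0.5200 0.0000] k=[9 19 18 5 10 12 1 0]
t=10: x=[9.6500 18.2850 17.2200 6.1700 9.8050 11.1550 1.6500 0.0650] k=[11 22 13 1 8 11 6 4]
t=11: x=[11.7150 20.7000 12.8050 2.2350 7.7400 10.4800 6.1950 4.1300] k=[17 19 15 0 11 11 8 8]
t=12: x=[17.1300 18.6100 14.2850 1.6900 10.2850 10.8050 8.1950 8.0000] k=[13 15 17 4 7 15 4 12]
t=13: x=[13.1300 15.0000 16.0250 5.0400 7.3250 13.7650 5.2350 11.4800] k=[13 17 17 1 8 15 4 12]
t=14: x=[13.2600 16.7400 15.9600 2.4950 8.0000 13.8300 5.2350 11.4800] k=[12 21 15 3 4 15 3 10]
t=15: x=[12.5850 20.0250 14.6100 3.8450 4.6500 13.5050 4.2350 9.5450] k=[18 19 12 3 10 16 3 14]
t=16: x=[18.0650 18.4800 11.8700 4.0400 9.9350 14.7650 4.5600 13.2850] k=[18 20 11 0 7 16 8 17]
t=17: x=[18.1300 19.2850 10.8700 1.1700 7.1300 14.8950 9.1050 16.4150] k=[13 19 10 0 2 19 10 17]
t=18: x=[13.3900 18.0250 9.9350 0.7800 2.9750 17.3100 11.0400 16.5450] k=[15 17 7 3 0 18 10 18]
t=19: x=[15.1300 16.2200 7.3900 3.0650 1.3650 16.3100 11.0400 17.4800] k=[13 11 8 1 0 19 10 14]
t=20: x=[12.8700 10.9350 7.7400 1.3900 1.3000 17.1800 10.8450 13.7400] k=[9 9 3 3 0 21 12 18]
t=21: x=[9.0000 8.6100 3.3900 2.8050 1.5600 19.0500 12.9750 17.6100] k=[10 8 8 2 2 15 8 19]
t=22: x=[9.8700 8.1300 7.6100 2.3900 2.8450 13.7000 9.1700 18.2850] k=[13 7 11 3 5 13 9 16]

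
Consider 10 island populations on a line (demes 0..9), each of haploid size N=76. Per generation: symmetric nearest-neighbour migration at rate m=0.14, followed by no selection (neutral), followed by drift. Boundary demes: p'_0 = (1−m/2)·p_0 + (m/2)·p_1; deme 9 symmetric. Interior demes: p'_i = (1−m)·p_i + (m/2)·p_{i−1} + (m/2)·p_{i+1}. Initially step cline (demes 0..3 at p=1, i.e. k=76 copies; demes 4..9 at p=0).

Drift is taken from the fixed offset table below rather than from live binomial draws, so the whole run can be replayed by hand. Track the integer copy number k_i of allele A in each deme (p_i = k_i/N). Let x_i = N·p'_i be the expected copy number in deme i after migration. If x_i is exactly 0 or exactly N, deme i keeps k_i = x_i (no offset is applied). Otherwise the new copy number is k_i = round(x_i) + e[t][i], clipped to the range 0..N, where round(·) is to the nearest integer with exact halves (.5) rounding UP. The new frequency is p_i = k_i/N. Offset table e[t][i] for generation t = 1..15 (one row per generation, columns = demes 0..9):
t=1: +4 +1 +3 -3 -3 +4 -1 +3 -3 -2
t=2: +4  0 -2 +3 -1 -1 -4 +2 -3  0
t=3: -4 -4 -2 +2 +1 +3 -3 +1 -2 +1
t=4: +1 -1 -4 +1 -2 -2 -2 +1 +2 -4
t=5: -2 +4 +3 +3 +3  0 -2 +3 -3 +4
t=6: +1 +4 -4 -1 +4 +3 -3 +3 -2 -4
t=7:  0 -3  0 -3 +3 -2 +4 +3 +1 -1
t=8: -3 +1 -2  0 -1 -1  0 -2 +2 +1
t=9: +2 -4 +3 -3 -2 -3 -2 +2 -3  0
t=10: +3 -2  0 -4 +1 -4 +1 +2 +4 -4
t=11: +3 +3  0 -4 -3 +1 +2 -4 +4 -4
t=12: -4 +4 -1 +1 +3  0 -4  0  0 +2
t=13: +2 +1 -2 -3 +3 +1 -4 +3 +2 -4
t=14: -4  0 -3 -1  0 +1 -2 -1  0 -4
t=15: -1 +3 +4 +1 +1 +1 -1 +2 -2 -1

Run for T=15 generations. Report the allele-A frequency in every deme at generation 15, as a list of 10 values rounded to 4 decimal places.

t=0: k=[76 76 76 76 0 0 0 0 0 0]
t=1: x=[76.0000 76.0000 76.0000 70.6800 5.3200 0.0000 0.0000 0.0000 0.0000 0.0000] k=[76 76 76 68 2 0 0 0 0 0]
t=2: x=[76.0000 76.0000 75.4400 63.9400 6.4800 0.1400 0.0000 0.0000 0.0000 0.0000] k=[76 76 73 67 5 0 0 0 0 0]
t=3: x=[76.0000 75.7900 72.7900 63.0800 8.9900 0.3500 0.0000 0.0000 0.0000 0.0000] k=[76 72 71 65 10 3 0 0 0 0]
t=4: x=[75.7200 72.2100 70.6500 61.5700 13.3600 3.2800 0.2100 0.0000 0.0000 0.0000] k=[76 71 67 63 11 1 0 0 0 0]
t=5: x=[75.6500 71.0700 67.0000 59.6400 13.9400 1.6300 0.0700 0.0000 0.0000 0.0000] k=[74 75 70 63 17 2 0 0 0 0]
t=6: x=[74.0700 74.5800 69.8600 60.2700 19.1700 2.9100 0.1400 0.0000 0.0000 0.0000] k=[75 76 66 59 23 6 0 0 0 0]
t=7: x=[75.0700 75.2300 66.2100 56.9700 24.3300 6.7700 0.4200 0.0000 0.0000 0.0000] k=[75 72 66 54 27 5 4 0 0 0]
t=8: x=[74.7900 71.7900 65.5800 52.9500 27.3500 6.4700 3.7900 0.2800 0.0000 0.0000] k=[72 73 64 53 26 5 4 0 0 0]
t=9: x=[72.0700 72.3000 63.8600 51.8800 26.4200 6.4000 3.7900 0.2800 0.0000 0.0000] k=[74 68 67 49 24 3 2 2 0 0]
t=10: x=[73.5800 68.3500 65.8100 48.5100 24.2800 4.4000 2.0700 1.8600 0.1400 0.0000] k=[76 66 66 45 25 0 3 4 4 0]
t=11: x=[75.3000 66.7000 64.5300 45.0700 24.6500 1.9600 2.8600 3.9300 3.7200 0.2800] k=[76 70 65 41 22 3 5 0 8 0]
t=12: x=[75.5800 70.0700 63.6700 41.3500 22.0000 4.4700 4.5100 0.9100 6.8800 0.5600] k=[72 74 63 42 25 4 1 1 7 3]
t=13: x=[72.1400 73.0900 62.3000 42.2800 24.7200 5.2600 1.2100 1.4200 6.3000 3.2800] k=[74 74 60 39 28 6 0 4 8 0]
t=14: x=[74.0000 73.0200 59.5100 39.7000 27.2300 7.1200 0.7000 4.0000 7.1600 0.5600] k=[70 73 57 39 27 8 0 3 7 0]
t=15: x=[70.2100 71.6700 56.8600 39.4200 26.5100 8.7700 0.7700 3.0700 6.2300 0.4900] k=[69 75 61 40 28 10 0 5 4 0]

[0.9079, 0.9868, 0.8026, 0.5263, 0.3684, 0.1316, 0.0000, 0.0658, 0.0526, 0.0000]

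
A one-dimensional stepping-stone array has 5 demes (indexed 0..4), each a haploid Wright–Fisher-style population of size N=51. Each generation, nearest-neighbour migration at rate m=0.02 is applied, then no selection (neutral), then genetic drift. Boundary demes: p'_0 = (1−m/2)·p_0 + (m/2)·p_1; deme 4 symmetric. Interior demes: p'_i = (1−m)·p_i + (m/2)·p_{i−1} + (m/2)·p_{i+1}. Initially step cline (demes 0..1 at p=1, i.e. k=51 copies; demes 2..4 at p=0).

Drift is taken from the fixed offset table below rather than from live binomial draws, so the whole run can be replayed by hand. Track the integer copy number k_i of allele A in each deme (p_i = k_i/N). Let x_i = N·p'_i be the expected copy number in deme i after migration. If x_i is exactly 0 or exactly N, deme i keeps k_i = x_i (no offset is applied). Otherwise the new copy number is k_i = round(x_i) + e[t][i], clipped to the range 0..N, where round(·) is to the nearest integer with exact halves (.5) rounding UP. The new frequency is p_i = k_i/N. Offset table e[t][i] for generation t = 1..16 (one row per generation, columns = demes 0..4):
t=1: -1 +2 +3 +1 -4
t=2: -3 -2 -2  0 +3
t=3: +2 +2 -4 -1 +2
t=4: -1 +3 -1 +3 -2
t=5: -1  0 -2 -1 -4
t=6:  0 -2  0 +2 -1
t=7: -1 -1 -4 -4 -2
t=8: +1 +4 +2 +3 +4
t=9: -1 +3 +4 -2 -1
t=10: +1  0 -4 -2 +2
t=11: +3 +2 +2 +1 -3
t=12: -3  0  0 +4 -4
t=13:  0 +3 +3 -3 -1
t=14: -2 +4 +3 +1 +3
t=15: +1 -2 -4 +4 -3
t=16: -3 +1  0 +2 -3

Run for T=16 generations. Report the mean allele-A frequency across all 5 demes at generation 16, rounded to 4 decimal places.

t=0: k=[51 51 0 0 0]
t=1: x=[51.0000 50.4900 0.5100 0.0000 0.0000] k=[51 51 4 0 0]
t=2: x=[51.0000 50.5300 4.4300 0.0400 0.0000] k=[51 49 2 0 0]
t=3: x=[50.9800 48.5500 2.4500 0.0200 0.0000] k=[51 51 0 0 0]
t=4: x=[51.0000 50.4900 0.5100 0.0000 0.0000] k=[51 51 0 0 0]
t=5: x=[51.0000 50.4900 0.5100 0.0000 0.0000] k=[51 50 0 0 0]
t=6: x=[50.9900 49.5100 0.5000 0.0000 0.0000] k=[51 48 1 0 0]
t=7: x=[50.9700 47.5600 1.4600 0.0100 0.0000] k=[50 47 0 0 0]
t=8: x=[49.9700 46.5600 0.4700 0.0000 0.0000] k=[51 51 2 0 0]
t=9: x=[51.0000 50.5100 2.4700 0.0200 0.0000] k=[51 51 6 0 0]
t=10: x=[51.0000 50.5500 6.3900 0.0600 0.0000] k=[51 51 2 0 0]
t=11: x=[51.0000 50.5100 2.4700 0.0200 0.0000] k=[51 51 4 1 0]
t=12: x=[51.0000 50.5300 4.4400 1.0200 0.0100] k=[51 51 4 5 0]
t=13: x=[51.0000 50.5300 4.4800 4.9400 0.0500] k=[51 51 7 2 0]
t=14: x=[51.0000 50.5600 7.3900 2.0300 0.0200] k=[51 51 10 3 3]
t=15: x=[51.0000 50.5900 10.3400 3.0700 3.0000] k=[51 49 6 7 0]
t=16: x=[50.9800 48.5900 6.4400 6.9200 0.0700] k=[48 50 6 9 0]

0.4431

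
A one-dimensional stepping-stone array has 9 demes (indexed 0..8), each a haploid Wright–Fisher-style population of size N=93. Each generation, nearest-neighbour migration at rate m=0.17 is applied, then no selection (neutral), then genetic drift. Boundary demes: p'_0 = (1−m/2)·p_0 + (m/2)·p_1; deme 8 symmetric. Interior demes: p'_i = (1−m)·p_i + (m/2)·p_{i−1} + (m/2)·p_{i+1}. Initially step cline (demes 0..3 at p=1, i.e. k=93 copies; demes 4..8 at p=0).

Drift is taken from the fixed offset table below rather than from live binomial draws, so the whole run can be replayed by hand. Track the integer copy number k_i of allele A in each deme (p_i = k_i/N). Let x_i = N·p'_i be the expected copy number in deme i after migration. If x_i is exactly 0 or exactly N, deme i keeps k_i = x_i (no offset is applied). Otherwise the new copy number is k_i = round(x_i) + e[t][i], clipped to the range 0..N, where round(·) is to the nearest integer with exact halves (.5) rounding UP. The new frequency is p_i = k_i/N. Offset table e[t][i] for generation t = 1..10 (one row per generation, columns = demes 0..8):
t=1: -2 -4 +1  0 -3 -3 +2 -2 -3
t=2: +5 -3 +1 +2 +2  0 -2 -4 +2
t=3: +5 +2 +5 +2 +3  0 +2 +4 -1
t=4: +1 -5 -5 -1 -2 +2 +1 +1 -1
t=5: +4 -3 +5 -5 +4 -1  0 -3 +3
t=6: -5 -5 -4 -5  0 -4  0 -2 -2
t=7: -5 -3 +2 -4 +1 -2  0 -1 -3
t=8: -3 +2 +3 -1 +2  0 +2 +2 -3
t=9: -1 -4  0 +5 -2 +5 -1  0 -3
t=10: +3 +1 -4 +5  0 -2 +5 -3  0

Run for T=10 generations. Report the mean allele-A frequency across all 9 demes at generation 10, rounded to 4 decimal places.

0.4229

t=0: k=[93 93 93 93 0 0 0 0 0]
t=1: x=[93.0000 93.0000 93.0000 85.0950 7.9050 0.0000 0.0000 0.0000 0.0000] k=[93 93 93 85 5 0 0 0 0]
t=2: x=[93.0000 93.0000 92.3200 78.8800 11.3750 0.4250 0.0000 0.0000 0.0000] k=[93 93 93 81 13 0 0 0 0]
t=3: x=[93.0000 93.0000 91.9800 76.2400 17.6750 1.1050 0.0000 0.0000 0.0000] k=[93 93 93 78 21 1 0 0 0]
t=4: x=[93.0000 93.0000 91.7250 74.4300 24.1450 2.6150 0.0850 0.0000 0.0000] k=[93 93 87 73 22 5 1 0 0]
t=5: x=[93.0000 92.4900 86.3200 69.8550 24.8900 6.1050 1.2550 0.0850 0.0000] k=[93 89 91 65 29 5 1 0 0]
t=6: x=[92.6600 89.5100 88.6200 64.1500 30.0200 6.7000 1.2550 0.0850 0.0000] k=[88 85 85 59 30 3 1 0 0]
t=7: x=[87.7450 85.2550 82.7900 58.7450 30.1700 5.1250 1.0850 0.0850 0.0000] k=[83 82 85 55 31 3 1 0 0]
t=8: x=[82.9150 82.3400 82.1950 55.5100 30.6600 5.2100 1.0850 0.0850 0.0000] k=[80 84 85 55 33 5 3 2 0]
t=9: x=[80.3400 83.7450 82.3650 55.6800 32.4900 7.2100 3.0850 1.9150 0.1700] k=[79 80 82 61 30 12 2 2 0]
t=10: x=[79.0850 80.0850 80.0450 60.1500 31.1050 12.6800 2.8500 1.8300 0.1700] k=[82 81 76 65 31 11 8 0 0]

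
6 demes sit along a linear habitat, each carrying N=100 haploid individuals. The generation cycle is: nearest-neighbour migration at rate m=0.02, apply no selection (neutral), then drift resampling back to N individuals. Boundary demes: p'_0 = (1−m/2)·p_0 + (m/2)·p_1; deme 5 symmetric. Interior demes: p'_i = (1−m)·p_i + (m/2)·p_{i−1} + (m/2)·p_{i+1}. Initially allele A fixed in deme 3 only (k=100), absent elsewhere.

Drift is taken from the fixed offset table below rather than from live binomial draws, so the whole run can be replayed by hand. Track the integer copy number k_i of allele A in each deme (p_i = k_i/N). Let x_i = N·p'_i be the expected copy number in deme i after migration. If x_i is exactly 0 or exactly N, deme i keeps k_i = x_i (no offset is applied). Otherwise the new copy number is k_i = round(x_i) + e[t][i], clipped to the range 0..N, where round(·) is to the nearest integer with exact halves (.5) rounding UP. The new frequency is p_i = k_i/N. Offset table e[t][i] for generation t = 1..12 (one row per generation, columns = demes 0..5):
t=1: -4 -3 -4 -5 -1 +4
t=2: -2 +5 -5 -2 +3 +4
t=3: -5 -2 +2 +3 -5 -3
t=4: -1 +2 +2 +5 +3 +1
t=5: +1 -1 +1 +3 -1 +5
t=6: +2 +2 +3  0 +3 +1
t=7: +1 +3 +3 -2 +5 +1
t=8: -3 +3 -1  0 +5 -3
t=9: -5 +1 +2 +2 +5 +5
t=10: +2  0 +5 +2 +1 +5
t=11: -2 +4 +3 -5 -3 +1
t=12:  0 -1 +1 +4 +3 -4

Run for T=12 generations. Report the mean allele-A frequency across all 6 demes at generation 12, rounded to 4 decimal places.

t=0: k=[0 0 0 100 0 0]
t=1: x=[0.0000 0.0000 1.0000 98.0000 1.0000 0.0000] k=[0 0 0 93 0 0]
t=2: x=[0.0000 0.0000 0.9300 91.1400 0.9300 0.0000] k=[0 0 0 89 4 0]
t=3: x=[0.0000 0.0000 0.8900 87.2600 4.8100 0.0400] k=[0 0 3 90 0 0]
t=4: x=[0.0000 0.0300 3.8400 88.2300 0.9000 0.0000] k=[0 2 6 93 4 0]
t=5: x=[0.0200 2.0200 6.8300 91.2400 4.8500 0.0400] k=[1 1 8 94 4 5]
t=6: x=[1.0000 1.0700 8.7900 92.2400 4.9100 4.9900] k=[3 3 12 92 8 6]
t=7: x=[3.0000 3.0900 12.7100 90.3600 8.8200 6.0200] k=[4 6 16 88 14 7]
t=8: x=[4.0200 6.0800 16.6200 86.5400 14.6700 7.0700] k=[1 9 16 87 20 4]
t=9: x=[1.0800 8.9900 16.6400 85.6200 20.5100 4.1600] k=[0 10 19 88 26 9]
t=10: x=[0.1000 9.9900 19.6000 86.6900 26.4500 9.1700] k=[2 10 25 89 27 14]
t=11: x=[2.0800 10.0700 25.4900 87.7400 27.4900 14.1300] k=[0 14 28 83 24 15]
t=12: x=[0.1400 14.0000 28.4100 81.8600 24.5000 15.0900] k=[0 13 29 86 28 11]

0.2783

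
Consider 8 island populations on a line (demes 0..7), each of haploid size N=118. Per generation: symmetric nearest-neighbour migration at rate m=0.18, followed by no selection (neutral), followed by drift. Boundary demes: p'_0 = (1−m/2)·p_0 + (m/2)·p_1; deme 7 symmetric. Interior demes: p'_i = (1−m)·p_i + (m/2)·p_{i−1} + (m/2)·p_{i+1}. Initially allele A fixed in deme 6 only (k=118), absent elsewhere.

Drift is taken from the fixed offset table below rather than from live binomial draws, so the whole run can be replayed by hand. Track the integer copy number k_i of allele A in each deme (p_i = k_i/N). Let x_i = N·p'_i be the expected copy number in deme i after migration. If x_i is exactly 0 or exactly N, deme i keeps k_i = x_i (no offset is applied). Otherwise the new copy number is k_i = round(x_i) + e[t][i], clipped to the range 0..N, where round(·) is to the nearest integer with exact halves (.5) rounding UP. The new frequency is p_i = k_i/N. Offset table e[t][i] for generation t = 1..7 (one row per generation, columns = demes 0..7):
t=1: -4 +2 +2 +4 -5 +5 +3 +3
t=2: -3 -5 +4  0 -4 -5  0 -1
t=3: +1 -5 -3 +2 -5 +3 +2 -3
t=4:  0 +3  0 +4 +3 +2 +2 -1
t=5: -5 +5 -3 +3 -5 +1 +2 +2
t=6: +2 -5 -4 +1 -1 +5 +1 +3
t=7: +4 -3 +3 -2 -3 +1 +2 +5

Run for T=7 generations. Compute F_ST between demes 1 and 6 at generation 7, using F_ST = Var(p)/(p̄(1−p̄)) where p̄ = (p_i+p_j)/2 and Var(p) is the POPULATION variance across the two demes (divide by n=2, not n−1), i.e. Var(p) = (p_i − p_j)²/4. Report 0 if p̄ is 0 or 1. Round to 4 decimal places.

0.3184

t=0: k=[0 0 0 0 0 0 118 0]
t=1: x=[0.0000 0.0000 0.0000 0.0000 0.0000 10.6200 96.7600 10.6200] k=[0 0 0 0 0 16 100 14]
t=2: x=[0.0000 0.0000 0.0000 0.0000 1.4400 22.1200 84.7000 21.7400] k=[0 0 0 0 0 17 85 21]
t=3: x=[0.0000 0.0000 0.0000 0.0000 1.5300 21.5900 73.1200 26.7600] k=[0 0 0 0 0 25 75 24]
t=4: x=[0.0000 0.0000 0.0000 0.0000 2.2500 27.2500 65.9100 28.5900] k=[0 0 0 0 5 29 68 28]
t=5: x=[0.0000 0.0000 0.0000 0.4500 6.7100 30.3500 60.8900 31.6000] k=[0 0 0 3 2 31 63 34]
t=6: x=[0.0000 0.0000 0.2700 2.6400 4.7000 31.2700 57.5100 36.6100] k=[0 0 0 4 4 36 59 40]
t=7: x=[0.0000 0.0000 0.3600 3.6400 6.8800 35.1900 55.2200 41.7100] k=[0 0 3 2 4 36 57 47]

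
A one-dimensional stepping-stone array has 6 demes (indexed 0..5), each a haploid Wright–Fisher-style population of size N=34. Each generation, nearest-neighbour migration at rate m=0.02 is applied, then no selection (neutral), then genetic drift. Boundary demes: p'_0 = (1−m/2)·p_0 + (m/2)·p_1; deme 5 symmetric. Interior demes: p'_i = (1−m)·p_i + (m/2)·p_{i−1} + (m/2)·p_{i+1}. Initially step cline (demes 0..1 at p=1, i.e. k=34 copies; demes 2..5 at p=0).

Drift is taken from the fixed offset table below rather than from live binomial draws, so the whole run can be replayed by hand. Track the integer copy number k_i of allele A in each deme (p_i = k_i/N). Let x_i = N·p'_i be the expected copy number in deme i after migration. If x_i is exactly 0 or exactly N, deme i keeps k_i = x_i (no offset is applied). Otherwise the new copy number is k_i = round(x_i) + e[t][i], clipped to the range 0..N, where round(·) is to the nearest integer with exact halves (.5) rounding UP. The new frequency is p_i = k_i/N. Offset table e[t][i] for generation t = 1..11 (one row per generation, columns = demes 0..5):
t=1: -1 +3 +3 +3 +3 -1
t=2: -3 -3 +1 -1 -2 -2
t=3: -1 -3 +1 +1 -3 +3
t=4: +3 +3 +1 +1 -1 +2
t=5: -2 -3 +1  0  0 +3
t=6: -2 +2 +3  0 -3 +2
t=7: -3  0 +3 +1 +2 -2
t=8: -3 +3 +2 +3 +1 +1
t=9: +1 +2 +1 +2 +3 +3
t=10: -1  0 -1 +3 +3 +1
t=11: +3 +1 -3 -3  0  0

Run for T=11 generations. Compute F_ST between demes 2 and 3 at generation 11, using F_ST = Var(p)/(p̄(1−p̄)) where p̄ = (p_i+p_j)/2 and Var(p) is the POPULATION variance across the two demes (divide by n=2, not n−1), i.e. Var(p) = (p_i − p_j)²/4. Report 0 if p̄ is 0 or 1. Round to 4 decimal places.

t=0: k=[34 34 0 0 0 0]
t=1: x=[34.0000 33.6600 0.3400 0.0000 0.0000 0.0000] k=[34 34 3 0 0 0]
t=2: x=[34.0000 33.6900 3.2800 0.0300 0.0000 0.0000] k=[34 31 4 0 0 0]
t=3: x=[33.9700 30.7600 4.2300 0.0400 0.0000 0.0000] k=[33 28 5 1 0 0]
t=4: x=[32.9500 27.8200 5.1900 1.0300 0.0100 0.0000] k=[34 31 6 2 0 0]
t=5: x=[33.9700 30.7800 6.2100 2.0200 0.0200 0.0000] k=[32 28 7 2 0 0]
t=6: x=[31.9600 27.8300 7.1600 2.0300 0.0200 0.0000] k=[30 30 10 2 0 0]
t=7: x=[30.0000 29.8000 10.1200 2.0600 0.0200 0.0000] k=[27 30 13 3 2 0]
t=8: x=[27.0300 29.8000 13.0700 3.0900 1.9900 0.0200] k=[24 33 15 6 3 1]
t=9: x=[24.0900 32.7300 15.0900 6.0600 3.0100 1.0200] k=[25 34 16 8 6 4]
t=10: x=[25.0900 33.7300 16.1000 8.0600 6.0000 4.0200] k=[24 34 15 11 9 5]
t=11: x=[24.1000 33.7100 15.1500 11.0200 8.9800 5.0400] k=[27 34 12 8 9 5]

0.0167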